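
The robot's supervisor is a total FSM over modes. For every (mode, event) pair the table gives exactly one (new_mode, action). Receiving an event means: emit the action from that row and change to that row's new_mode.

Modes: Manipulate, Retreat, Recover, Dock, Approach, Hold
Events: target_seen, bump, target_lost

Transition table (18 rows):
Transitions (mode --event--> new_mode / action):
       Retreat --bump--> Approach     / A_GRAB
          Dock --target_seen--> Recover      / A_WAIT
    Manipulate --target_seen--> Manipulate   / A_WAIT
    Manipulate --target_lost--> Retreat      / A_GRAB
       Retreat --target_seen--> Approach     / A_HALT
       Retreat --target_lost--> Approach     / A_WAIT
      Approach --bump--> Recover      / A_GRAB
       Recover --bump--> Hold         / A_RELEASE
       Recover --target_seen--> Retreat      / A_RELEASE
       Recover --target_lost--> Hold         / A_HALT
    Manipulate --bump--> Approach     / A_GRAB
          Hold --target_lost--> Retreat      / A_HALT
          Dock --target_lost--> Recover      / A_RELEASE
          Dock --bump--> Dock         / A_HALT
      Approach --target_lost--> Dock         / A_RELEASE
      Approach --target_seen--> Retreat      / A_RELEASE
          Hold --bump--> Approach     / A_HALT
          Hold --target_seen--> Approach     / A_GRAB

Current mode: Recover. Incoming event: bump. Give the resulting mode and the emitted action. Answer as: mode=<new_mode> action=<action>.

current mode = Recover; filter table to that mode:
  (Recover, bump) → (Hold, A_RELEASE)  ← event matches
  (Recover, target_seen) → (Retreat, A_RELEASE)
  (Recover, target_lost) → (Hold, A_HALT)
event = bump selects (Hold, A_RELEASE)

mode=Hold action=A_RELEASE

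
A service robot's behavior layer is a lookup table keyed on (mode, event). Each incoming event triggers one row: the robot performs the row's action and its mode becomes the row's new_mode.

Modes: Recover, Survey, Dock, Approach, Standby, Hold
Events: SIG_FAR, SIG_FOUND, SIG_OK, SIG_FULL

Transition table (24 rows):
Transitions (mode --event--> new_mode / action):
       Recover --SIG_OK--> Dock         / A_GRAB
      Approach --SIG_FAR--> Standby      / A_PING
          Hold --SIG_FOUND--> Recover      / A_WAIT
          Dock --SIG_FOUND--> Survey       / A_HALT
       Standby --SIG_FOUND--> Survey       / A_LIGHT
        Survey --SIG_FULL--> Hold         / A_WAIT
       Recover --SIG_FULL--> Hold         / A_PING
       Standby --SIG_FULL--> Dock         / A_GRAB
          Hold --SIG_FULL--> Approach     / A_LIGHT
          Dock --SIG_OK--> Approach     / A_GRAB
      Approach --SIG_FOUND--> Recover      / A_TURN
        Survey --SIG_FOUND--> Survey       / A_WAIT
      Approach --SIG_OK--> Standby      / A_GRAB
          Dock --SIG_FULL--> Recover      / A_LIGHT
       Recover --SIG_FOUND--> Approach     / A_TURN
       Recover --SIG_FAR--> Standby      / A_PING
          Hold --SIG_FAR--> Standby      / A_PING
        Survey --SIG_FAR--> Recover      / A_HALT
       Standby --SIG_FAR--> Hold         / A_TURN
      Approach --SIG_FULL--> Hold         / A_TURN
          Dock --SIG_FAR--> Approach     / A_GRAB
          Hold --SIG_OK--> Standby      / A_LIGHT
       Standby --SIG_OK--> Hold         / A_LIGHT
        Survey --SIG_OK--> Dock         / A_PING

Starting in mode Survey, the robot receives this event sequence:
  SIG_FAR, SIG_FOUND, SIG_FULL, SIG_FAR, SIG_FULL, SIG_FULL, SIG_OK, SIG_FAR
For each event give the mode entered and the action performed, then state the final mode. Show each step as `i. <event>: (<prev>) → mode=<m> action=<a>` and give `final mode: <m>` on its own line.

final mode: Approach

1. SIG_FAR: (Survey) → mode=Recover action=A_HALT
2. SIG_FOUND: (Recover) → mode=Approach action=A_TURN
3. SIG_FULL: (Approach) → mode=Hold action=A_TURN
4. SIG_FAR: (Hold) → mode=Standby action=A_PING
5. SIG_FULL: (Standby) → mode=Dock action=A_GRAB
6. SIG_FULL: (Dock) → mode=Recover action=A_LIGHT
7. SIG_OK: (Recover) → mode=Dock action=A_GRAB
8. SIG_FAR: (Dock) → mode=Approach action=A_GRAB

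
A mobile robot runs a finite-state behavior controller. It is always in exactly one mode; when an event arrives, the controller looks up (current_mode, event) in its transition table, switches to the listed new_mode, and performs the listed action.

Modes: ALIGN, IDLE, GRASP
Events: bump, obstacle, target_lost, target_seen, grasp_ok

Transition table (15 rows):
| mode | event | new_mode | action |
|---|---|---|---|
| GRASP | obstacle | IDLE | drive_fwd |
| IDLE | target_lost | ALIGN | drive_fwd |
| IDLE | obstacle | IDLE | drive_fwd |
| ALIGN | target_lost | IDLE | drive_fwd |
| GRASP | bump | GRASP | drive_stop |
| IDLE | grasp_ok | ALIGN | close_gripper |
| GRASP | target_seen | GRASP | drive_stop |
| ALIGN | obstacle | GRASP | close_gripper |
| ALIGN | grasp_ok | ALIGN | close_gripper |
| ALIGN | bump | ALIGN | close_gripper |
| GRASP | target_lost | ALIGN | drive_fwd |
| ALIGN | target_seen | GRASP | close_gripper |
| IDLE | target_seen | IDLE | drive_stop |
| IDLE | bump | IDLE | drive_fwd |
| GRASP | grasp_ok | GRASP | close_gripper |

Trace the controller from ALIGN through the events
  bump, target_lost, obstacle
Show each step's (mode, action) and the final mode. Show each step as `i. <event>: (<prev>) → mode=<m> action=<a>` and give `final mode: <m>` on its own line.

1. bump: (ALIGN) → mode=ALIGN action=close_gripper
2. target_lost: (ALIGN) → mode=IDLE action=drive_fwd
3. obstacle: (IDLE) → mode=IDLE action=drive_fwd

final mode: IDLE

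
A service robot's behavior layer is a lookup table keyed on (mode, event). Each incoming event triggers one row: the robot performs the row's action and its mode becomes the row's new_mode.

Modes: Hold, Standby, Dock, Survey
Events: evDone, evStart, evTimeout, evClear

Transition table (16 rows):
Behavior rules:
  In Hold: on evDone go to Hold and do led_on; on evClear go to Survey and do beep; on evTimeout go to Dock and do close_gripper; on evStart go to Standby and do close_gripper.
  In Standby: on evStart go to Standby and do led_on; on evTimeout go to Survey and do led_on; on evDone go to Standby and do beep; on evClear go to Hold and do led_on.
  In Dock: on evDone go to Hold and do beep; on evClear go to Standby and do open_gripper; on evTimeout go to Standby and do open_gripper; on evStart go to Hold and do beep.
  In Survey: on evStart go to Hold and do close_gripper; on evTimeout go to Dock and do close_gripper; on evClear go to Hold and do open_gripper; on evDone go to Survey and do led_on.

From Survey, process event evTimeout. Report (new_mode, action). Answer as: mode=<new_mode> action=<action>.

current mode = Survey; filter table to that mode:
  (Survey, evStart) → (Hold, close_gripper)
  (Survey, evTimeout) → (Dock, close_gripper)  ← event matches
  (Survey, evClear) → (Hold, open_gripper)
  (Survey, evDone) → (Survey, led_on)
event = evTimeout selects (Dock, close_gripper)

mode=Dock action=close_gripper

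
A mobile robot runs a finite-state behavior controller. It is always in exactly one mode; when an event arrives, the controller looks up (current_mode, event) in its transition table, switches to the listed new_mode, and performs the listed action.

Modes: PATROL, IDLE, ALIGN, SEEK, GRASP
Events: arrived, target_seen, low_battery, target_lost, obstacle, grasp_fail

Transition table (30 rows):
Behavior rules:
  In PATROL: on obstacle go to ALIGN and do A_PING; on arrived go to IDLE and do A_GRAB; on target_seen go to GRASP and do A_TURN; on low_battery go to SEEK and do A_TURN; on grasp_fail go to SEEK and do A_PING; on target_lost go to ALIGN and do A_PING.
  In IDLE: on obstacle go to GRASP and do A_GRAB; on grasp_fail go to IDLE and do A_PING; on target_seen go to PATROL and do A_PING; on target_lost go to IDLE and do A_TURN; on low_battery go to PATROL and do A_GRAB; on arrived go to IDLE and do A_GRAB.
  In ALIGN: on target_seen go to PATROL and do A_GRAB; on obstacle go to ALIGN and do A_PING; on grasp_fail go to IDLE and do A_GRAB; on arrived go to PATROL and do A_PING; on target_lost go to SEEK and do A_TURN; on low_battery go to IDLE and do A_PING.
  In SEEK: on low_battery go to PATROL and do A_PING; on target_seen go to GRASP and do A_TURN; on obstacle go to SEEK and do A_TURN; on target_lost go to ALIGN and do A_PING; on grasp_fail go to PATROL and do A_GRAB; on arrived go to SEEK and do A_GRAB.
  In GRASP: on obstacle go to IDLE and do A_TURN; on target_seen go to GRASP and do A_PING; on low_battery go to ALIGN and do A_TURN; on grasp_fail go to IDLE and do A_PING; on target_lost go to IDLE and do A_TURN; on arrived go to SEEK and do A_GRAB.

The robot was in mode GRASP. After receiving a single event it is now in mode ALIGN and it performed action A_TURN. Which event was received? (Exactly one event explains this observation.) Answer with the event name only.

low_battery

try arrived: (GRASP, arrived) → (SEEK, A_GRAB)
try target_seen: (GRASP, target_seen) → (GRASP, A_PING)
try low_battery: (GRASP, low_battery) → (ALIGN, A_TURN)  ← matches
try target_lost: (GRASP, target_lost) → (IDLE, A_TURN)
try obstacle: (GRASP, obstacle) → (IDLE, A_TURN)
try grasp_fail: (GRASP, grasp_fail) → (IDLE, A_PING)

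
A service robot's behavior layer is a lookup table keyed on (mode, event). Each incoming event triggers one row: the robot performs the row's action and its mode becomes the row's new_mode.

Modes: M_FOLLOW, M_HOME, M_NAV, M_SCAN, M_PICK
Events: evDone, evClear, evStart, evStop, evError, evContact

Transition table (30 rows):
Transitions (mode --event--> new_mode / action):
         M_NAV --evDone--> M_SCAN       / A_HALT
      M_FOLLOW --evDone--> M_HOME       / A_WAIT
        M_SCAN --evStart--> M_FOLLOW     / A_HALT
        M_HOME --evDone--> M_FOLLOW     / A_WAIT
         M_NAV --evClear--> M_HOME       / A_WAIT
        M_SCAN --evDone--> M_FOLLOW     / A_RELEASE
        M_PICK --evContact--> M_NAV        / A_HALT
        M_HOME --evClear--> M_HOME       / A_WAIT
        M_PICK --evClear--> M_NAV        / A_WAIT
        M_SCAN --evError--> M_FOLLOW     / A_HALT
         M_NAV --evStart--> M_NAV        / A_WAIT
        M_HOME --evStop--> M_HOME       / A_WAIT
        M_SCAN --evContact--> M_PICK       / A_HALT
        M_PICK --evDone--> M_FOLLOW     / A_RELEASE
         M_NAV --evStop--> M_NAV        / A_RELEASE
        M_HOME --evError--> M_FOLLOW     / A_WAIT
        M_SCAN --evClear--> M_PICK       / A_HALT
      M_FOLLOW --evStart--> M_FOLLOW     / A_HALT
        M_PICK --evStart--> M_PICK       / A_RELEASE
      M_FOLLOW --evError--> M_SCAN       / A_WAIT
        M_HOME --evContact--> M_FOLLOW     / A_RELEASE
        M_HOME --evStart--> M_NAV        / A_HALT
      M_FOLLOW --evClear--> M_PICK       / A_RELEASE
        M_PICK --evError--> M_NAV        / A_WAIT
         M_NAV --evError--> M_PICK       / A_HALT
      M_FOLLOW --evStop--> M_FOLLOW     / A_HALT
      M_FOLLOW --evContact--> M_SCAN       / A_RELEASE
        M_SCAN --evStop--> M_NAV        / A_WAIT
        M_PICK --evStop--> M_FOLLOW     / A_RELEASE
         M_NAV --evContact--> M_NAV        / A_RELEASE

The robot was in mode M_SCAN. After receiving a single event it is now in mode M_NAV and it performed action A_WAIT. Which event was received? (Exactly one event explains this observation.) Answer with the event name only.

evStop

try evDone: (M_SCAN, evDone) → (M_FOLLOW, A_RELEASE)
try evClear: (M_SCAN, evClear) → (M_PICK, A_HALT)
try evStart: (M_SCAN, evStart) → (M_FOLLOW, A_HALT)
try evStop: (M_SCAN, evStop) → (M_NAV, A_WAIT)  ← matches
try evError: (M_SCAN, evError) → (M_FOLLOW, A_HALT)
try evContact: (M_SCAN, evContact) → (M_PICK, A_HALT)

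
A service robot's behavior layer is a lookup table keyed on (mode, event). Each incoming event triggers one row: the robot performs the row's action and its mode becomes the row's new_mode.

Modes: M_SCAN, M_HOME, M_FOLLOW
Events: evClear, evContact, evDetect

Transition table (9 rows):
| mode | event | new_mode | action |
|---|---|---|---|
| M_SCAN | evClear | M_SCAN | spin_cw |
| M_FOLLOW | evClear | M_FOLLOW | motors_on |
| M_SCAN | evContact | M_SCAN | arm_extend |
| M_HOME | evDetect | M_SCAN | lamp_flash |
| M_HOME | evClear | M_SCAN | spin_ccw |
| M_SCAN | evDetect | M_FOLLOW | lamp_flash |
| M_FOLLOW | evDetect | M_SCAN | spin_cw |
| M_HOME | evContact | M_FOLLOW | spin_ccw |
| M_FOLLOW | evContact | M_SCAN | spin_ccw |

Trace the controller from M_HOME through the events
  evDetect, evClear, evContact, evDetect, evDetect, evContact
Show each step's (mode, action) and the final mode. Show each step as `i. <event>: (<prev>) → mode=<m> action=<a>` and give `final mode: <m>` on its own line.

1. evDetect: (M_HOME) → mode=M_SCAN action=lamp_flash
2. evClear: (M_SCAN) → mode=M_SCAN action=spin_cw
3. evContact: (M_SCAN) → mode=M_SCAN action=arm_extend
4. evDetect: (M_SCAN) → mode=M_FOLLOW action=lamp_flash
5. evDetect: (M_FOLLOW) → mode=M_SCAN action=spin_cw
6. evContact: (M_SCAN) → mode=M_SCAN action=arm_extend

final mode: M_SCAN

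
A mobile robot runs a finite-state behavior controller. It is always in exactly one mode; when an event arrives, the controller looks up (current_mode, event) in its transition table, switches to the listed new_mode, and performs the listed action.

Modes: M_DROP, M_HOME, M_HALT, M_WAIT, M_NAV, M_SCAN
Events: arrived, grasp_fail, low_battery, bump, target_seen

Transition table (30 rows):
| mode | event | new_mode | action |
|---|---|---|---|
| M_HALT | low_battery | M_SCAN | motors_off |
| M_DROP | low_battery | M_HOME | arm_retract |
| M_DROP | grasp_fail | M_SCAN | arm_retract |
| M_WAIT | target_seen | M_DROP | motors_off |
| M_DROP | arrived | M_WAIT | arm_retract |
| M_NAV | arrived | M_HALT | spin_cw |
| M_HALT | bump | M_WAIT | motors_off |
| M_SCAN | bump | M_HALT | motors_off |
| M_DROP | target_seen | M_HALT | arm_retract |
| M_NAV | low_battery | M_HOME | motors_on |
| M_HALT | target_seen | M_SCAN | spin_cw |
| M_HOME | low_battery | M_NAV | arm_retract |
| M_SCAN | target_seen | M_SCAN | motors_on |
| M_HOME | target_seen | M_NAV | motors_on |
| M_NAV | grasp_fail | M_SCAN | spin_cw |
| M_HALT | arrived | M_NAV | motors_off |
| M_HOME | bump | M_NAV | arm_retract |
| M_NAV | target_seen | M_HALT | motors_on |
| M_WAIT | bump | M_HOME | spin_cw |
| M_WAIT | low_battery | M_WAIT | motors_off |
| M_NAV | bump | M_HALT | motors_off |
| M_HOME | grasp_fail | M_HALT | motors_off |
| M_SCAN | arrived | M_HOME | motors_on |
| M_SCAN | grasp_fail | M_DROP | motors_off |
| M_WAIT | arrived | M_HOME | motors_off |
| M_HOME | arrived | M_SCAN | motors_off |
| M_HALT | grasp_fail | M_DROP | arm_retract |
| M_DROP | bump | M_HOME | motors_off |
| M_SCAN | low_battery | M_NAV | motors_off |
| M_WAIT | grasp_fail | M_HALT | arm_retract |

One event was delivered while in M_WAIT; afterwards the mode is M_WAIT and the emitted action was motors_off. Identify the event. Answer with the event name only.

low_battery

try arrived: (M_WAIT, arrived) → (M_HOME, motors_off)
try grasp_fail: (M_WAIT, grasp_fail) → (M_HALT, arm_retract)
try low_battery: (M_WAIT, low_battery) → (M_WAIT, motors_off)  ← matches
try bump: (M_WAIT, bump) → (M_HOME, spin_cw)
try target_seen: (M_WAIT, target_seen) → (M_DROP, motors_off)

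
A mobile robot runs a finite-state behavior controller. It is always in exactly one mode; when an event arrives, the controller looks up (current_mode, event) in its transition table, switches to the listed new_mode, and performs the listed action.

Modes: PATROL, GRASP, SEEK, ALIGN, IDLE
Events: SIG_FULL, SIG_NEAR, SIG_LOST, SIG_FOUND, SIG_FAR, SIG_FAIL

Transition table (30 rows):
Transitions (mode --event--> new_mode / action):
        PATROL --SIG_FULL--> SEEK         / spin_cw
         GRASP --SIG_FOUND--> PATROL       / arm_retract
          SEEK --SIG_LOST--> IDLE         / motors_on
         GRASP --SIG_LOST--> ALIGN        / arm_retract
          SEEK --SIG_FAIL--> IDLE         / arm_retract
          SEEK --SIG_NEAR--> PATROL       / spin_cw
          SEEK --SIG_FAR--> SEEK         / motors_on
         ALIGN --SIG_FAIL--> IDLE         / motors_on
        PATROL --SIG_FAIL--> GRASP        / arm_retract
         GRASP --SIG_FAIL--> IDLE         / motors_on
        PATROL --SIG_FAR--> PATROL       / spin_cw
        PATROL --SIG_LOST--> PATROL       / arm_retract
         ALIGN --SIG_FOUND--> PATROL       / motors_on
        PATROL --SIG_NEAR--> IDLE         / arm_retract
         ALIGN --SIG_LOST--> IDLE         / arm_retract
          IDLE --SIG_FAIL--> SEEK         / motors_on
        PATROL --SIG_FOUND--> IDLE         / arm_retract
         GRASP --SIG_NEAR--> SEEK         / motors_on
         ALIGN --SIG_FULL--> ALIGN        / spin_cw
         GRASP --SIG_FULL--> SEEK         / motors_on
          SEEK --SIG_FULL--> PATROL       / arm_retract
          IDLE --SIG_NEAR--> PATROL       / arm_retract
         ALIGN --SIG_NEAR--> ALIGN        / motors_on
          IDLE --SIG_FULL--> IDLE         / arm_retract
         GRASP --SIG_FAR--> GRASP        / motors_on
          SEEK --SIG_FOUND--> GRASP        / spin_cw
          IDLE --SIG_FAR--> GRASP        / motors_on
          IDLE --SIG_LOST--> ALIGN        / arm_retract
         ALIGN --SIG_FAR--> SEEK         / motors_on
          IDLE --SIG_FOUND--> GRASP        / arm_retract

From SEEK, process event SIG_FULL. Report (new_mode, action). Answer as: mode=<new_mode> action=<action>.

mode=PATROL action=arm_retract

current mode = SEEK; filter table to that mode:
  (SEEK, SIG_LOST) → (IDLE, motors_on)
  (SEEK, SIG_FAIL) → (IDLE, arm_retract)
  (SEEK, SIG_NEAR) → (PATROL, spin_cw)
  (SEEK, SIG_FAR) → (SEEK, motors_on)
  (SEEK, SIG_FULL) → (PATROL, arm_retract)  ← event matches
  (SEEK, SIG_FOUND) → (GRASP, spin_cw)
event = SIG_FULL selects (PATROL, arm_retract)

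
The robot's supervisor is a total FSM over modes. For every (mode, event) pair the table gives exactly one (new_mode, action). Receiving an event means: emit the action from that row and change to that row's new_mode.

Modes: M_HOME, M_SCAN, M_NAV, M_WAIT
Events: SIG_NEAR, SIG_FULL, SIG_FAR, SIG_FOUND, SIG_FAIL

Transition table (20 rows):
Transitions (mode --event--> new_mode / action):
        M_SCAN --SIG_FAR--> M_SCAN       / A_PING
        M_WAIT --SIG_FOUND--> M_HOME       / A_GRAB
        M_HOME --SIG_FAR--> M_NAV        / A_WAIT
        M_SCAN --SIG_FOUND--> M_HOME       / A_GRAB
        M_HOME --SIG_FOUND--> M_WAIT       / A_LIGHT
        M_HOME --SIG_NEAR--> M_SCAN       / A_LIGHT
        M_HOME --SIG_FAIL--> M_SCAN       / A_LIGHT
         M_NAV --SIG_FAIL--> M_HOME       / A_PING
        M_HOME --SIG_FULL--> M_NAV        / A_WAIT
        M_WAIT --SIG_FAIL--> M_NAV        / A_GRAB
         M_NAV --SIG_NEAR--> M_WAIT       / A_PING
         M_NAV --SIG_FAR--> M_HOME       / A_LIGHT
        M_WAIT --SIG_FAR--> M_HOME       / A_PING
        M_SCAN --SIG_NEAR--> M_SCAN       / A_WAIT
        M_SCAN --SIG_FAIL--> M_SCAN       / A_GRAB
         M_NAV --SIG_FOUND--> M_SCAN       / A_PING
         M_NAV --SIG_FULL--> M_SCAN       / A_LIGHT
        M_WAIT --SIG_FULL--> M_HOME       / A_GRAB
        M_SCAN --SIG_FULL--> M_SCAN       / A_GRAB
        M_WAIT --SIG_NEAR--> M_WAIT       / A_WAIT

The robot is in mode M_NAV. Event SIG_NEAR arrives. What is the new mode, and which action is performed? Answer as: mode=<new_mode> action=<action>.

current mode = M_NAV; filter table to that mode:
  (M_NAV, SIG_FAIL) → (M_HOME, A_PING)
  (M_NAV, SIG_NEAR) → (M_WAIT, A_PING)  ← event matches
  (M_NAV, SIG_FAR) → (M_HOME, A_LIGHT)
  (M_NAV, SIG_FOUND) → (M_SCAN, A_PING)
  (M_NAV, SIG_FULL) → (M_SCAN, A_LIGHT)
event = SIG_NEAR selects (M_WAIT, A_PING)

mode=M_WAIT action=A_PING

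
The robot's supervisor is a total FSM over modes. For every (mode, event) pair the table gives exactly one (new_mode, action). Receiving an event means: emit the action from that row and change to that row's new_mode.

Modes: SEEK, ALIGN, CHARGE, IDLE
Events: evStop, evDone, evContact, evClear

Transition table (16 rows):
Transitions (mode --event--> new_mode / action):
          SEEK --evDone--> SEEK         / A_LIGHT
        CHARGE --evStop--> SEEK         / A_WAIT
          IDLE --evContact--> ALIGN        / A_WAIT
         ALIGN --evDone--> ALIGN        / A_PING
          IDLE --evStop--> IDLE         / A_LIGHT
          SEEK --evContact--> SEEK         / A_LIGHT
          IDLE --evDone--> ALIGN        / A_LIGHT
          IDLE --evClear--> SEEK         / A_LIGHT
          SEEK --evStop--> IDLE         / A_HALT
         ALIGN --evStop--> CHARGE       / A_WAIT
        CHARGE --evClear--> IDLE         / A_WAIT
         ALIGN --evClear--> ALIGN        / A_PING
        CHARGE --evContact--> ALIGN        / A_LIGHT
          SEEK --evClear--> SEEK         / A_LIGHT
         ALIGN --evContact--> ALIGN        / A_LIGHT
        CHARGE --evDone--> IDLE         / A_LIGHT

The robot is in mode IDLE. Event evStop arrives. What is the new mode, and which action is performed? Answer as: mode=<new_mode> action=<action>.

mode=IDLE action=A_LIGHT

current mode = IDLE; filter table to that mode:
  (IDLE, evContact) → (ALIGN, A_WAIT)
  (IDLE, evStop) → (IDLE, A_LIGHT)  ← event matches
  (IDLE, evDone) → (ALIGN, A_LIGHT)
  (IDLE, evClear) → (SEEK, A_LIGHT)
event = evStop selects (IDLE, A_LIGHT)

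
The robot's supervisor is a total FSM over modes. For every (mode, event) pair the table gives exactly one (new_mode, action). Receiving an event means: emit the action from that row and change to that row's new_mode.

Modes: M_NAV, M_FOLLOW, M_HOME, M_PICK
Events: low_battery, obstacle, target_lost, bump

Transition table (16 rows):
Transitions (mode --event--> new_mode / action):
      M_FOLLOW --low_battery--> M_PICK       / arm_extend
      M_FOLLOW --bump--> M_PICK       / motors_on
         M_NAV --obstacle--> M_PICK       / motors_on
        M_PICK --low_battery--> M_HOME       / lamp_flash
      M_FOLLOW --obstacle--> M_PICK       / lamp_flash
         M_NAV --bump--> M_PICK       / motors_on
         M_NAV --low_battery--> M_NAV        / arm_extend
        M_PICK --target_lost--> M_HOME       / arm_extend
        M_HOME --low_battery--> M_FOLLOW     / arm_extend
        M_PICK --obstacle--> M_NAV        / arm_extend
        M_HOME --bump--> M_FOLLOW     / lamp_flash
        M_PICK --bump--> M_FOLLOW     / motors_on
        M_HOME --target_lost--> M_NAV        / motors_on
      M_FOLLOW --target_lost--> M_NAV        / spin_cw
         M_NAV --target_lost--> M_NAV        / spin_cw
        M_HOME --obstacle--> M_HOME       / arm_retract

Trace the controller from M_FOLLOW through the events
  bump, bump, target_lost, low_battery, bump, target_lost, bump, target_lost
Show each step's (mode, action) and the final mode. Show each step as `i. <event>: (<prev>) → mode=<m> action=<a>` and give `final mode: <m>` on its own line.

1. bump: (M_FOLLOW) → mode=M_PICK action=motors_on
2. bump: (M_PICK) → mode=M_FOLLOW action=motors_on
3. target_lost: (M_FOLLOW) → mode=M_NAV action=spin_cw
4. low_battery: (M_NAV) → mode=M_NAV action=arm_extend
5. bump: (M_NAV) → mode=M_PICK action=motors_on
6. target_lost: (M_PICK) → mode=M_HOME action=arm_extend
7. bump: (M_HOME) → mode=M_FOLLOW action=lamp_flash
8. target_lost: (M_FOLLOW) → mode=M_NAV action=spin_cw

final mode: M_NAV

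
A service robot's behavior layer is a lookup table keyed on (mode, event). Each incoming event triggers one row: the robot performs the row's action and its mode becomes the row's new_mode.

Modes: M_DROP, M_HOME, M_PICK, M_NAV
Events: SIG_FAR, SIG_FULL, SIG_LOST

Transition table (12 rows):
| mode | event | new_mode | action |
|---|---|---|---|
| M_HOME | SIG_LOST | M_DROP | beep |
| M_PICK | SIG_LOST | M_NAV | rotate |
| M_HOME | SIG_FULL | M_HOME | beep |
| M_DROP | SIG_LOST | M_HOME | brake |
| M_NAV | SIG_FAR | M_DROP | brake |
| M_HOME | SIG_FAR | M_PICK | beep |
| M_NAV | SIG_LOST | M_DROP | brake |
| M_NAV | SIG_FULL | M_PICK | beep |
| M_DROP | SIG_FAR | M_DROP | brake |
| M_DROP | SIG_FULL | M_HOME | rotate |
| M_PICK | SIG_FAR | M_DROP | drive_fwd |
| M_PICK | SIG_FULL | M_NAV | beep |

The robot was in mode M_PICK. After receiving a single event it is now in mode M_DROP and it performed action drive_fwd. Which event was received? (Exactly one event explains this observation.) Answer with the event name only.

SIG_FAR

try SIG_FAR: (M_PICK, SIG_FAR) → (M_DROP, drive_fwd)  ← matches
try SIG_FULL: (M_PICK, SIG_FULL) → (M_NAV, beep)
try SIG_LOST: (M_PICK, SIG_LOST) → (M_NAV, rotate)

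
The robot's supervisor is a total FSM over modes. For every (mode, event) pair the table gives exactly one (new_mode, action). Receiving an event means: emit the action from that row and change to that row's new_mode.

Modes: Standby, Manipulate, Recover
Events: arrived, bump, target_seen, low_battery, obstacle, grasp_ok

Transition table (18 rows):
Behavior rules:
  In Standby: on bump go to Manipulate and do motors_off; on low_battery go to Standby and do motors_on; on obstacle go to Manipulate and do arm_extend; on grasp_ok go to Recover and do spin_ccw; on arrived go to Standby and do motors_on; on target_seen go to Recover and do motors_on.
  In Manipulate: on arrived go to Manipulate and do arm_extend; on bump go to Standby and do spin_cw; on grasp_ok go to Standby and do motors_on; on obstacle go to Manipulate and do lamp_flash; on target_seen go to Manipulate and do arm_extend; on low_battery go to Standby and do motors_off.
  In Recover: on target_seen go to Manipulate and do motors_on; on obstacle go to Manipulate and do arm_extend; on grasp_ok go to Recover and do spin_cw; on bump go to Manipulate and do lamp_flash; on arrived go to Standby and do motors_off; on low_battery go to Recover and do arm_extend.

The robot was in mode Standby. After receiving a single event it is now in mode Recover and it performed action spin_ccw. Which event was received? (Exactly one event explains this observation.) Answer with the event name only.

grasp_ok

try arrived: (Standby, arrived) → (Standby, motors_on)
try bump: (Standby, bump) → (Manipulate, motors_off)
try target_seen: (Standby, target_seen) → (Recover, motors_on)
try low_battery: (Standby, low_battery) → (Standby, motors_on)
try obstacle: (Standby, obstacle) → (Manipulate, arm_extend)
try grasp_ok: (Standby, grasp_ok) → (Recover, spin_ccw)  ← matches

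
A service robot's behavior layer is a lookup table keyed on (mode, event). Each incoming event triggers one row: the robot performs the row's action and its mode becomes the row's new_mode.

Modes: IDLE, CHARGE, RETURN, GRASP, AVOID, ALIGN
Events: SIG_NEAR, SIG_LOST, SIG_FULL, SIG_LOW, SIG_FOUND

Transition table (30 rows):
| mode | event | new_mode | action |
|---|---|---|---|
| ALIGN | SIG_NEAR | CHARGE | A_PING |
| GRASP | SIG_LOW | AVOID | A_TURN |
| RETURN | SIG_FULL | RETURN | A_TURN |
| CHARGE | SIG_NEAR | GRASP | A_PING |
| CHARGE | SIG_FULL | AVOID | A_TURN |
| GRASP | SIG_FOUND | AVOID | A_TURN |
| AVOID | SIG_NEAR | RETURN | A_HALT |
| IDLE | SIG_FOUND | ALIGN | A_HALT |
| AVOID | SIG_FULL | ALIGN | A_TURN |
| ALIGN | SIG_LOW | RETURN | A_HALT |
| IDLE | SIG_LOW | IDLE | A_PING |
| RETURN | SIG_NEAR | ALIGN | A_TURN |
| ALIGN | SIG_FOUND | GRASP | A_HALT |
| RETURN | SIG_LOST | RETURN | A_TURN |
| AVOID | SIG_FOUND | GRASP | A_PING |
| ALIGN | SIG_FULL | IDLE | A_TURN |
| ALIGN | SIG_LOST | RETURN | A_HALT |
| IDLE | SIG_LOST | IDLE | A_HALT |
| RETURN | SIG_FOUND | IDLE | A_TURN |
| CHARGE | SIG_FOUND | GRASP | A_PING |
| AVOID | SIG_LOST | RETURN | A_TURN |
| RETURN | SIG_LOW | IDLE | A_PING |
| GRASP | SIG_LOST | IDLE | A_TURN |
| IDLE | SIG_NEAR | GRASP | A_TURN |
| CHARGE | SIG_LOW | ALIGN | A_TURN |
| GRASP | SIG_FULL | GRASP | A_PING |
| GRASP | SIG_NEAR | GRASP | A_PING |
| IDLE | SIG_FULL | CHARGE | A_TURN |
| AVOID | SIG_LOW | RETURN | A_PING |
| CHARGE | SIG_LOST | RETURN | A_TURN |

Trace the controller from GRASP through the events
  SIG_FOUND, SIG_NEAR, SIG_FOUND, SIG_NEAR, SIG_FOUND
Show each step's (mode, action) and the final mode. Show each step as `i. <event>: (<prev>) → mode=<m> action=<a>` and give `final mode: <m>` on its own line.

1. SIG_FOUND: (GRASP) → mode=AVOID action=A_TURN
2. SIG_NEAR: (AVOID) → mode=RETURN action=A_HALT
3. SIG_FOUND: (RETURN) → mode=IDLE action=A_TURN
4. SIG_NEAR: (IDLE) → mode=GRASP action=A_TURN
5. SIG_FOUND: (GRASP) → mode=AVOID action=A_TURN

final mode: AVOID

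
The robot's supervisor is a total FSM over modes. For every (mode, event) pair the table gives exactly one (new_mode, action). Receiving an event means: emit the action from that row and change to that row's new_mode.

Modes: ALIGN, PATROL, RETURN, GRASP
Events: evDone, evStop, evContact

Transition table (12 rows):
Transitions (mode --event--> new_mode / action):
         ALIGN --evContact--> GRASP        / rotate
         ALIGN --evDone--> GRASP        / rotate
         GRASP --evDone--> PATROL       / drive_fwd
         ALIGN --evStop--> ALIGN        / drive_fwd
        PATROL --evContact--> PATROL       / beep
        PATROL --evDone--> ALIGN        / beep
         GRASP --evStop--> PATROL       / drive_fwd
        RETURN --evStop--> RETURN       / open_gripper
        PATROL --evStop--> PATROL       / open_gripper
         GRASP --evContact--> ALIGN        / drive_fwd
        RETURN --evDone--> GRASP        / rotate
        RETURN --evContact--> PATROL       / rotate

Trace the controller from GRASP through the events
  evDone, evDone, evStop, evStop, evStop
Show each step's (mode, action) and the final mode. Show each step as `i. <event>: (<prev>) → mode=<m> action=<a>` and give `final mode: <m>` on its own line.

final mode: ALIGN

1. evDone: (GRASP) → mode=PATROL action=drive_fwd
2. evDone: (PATROL) → mode=ALIGN action=beep
3. evStop: (ALIGN) → mode=ALIGN action=drive_fwd
4. evStop: (ALIGN) → mode=ALIGN action=drive_fwd
5. evStop: (ALIGN) → mode=ALIGN action=drive_fwd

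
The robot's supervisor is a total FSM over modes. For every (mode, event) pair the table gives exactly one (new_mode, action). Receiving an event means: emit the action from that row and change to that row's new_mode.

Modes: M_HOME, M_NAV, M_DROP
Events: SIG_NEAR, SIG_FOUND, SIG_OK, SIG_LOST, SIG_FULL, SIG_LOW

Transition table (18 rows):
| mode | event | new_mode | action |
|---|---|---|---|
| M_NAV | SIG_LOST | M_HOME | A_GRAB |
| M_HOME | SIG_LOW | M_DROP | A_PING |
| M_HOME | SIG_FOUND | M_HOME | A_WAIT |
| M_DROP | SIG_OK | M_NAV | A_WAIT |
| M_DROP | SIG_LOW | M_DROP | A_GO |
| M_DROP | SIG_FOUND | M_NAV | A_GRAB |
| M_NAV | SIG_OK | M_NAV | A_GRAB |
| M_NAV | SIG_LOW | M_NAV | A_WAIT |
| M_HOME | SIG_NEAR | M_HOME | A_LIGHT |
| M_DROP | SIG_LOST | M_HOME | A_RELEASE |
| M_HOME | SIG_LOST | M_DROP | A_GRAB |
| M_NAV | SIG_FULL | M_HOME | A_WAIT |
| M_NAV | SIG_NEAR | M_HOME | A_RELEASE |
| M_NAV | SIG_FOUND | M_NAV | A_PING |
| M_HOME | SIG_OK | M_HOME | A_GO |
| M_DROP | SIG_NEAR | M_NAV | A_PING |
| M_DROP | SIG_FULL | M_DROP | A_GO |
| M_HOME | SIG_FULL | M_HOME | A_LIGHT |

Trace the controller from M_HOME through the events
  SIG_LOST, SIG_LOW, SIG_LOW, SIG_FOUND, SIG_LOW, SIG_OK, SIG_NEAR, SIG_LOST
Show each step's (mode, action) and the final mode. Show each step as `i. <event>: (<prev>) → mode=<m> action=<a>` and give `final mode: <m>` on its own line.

final mode: M_DROP

1. SIG_LOST: (M_HOME) → mode=M_DROP action=A_GRAB
2. SIG_LOW: (M_DROP) → mode=M_DROP action=A_GO
3. SIG_LOW: (M_DROP) → mode=M_DROP action=A_GO
4. SIG_FOUND: (M_DROP) → mode=M_NAV action=A_GRAB
5. SIG_LOW: (M_NAV) → mode=M_NAV action=A_WAIT
6. SIG_OK: (M_NAV) → mode=M_NAV action=A_GRAB
7. SIG_NEAR: (M_NAV) → mode=M_HOME action=A_RELEASE
8. SIG_LOST: (M_HOME) → mode=M_DROP action=A_GRAB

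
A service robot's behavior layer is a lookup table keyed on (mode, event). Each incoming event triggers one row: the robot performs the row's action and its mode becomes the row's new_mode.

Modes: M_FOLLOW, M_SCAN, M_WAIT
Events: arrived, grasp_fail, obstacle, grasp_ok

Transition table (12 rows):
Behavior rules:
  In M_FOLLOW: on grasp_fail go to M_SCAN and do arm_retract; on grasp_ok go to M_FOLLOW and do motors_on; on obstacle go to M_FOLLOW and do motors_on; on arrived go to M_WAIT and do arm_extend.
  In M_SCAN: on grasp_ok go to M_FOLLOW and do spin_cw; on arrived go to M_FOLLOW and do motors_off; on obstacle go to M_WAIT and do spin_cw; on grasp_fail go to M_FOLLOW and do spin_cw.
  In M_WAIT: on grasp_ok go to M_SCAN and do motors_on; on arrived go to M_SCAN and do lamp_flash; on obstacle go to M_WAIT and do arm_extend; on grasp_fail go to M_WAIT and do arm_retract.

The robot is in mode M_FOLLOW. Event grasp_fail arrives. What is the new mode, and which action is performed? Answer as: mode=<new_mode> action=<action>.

mode=M_SCAN action=arm_retract

current mode = M_FOLLOW; filter table to that mode:
  (M_FOLLOW, grasp_fail) → (M_SCAN, arm_retract)  ← event matches
  (M_FOLLOW, grasp_ok) → (M_FOLLOW, motors_on)
  (M_FOLLOW, obstacle) → (M_FOLLOW, motors_on)
  (M_FOLLOW, arrived) → (M_WAIT, arm_extend)
event = grasp_fail selects (M_SCAN, arm_retract)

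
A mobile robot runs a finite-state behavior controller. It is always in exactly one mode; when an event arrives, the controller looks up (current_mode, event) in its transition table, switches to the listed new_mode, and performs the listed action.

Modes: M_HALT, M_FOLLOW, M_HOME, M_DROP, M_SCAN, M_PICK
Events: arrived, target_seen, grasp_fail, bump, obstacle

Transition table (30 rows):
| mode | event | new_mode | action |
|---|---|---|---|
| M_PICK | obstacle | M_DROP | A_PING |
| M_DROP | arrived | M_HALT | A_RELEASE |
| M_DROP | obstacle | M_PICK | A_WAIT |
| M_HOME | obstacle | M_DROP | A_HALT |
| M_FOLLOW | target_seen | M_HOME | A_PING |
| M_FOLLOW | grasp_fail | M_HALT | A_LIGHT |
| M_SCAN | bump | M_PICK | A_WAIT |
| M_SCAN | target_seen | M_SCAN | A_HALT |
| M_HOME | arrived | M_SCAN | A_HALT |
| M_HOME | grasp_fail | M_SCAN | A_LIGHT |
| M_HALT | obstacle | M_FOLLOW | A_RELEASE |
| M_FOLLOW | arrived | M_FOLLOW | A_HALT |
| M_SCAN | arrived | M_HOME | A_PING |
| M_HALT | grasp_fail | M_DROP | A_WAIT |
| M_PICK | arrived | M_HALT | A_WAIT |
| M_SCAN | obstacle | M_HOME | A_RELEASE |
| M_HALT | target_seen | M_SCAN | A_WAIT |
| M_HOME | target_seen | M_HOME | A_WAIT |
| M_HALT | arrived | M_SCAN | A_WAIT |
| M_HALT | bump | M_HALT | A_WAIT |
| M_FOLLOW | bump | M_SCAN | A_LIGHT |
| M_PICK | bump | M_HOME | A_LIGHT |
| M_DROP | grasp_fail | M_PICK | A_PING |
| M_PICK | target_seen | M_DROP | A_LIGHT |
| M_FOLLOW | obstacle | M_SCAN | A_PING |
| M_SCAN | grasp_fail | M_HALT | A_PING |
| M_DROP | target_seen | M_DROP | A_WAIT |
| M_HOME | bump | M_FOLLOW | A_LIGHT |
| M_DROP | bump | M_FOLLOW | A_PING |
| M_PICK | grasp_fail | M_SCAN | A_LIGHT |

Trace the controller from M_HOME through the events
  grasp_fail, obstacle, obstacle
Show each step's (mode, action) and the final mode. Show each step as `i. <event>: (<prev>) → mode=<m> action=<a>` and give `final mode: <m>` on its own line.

final mode: M_DROP

1. grasp_fail: (M_HOME) → mode=M_SCAN action=A_LIGHT
2. obstacle: (M_SCAN) → mode=M_HOME action=A_RELEASE
3. obstacle: (M_HOME) → mode=M_DROP action=A_HALT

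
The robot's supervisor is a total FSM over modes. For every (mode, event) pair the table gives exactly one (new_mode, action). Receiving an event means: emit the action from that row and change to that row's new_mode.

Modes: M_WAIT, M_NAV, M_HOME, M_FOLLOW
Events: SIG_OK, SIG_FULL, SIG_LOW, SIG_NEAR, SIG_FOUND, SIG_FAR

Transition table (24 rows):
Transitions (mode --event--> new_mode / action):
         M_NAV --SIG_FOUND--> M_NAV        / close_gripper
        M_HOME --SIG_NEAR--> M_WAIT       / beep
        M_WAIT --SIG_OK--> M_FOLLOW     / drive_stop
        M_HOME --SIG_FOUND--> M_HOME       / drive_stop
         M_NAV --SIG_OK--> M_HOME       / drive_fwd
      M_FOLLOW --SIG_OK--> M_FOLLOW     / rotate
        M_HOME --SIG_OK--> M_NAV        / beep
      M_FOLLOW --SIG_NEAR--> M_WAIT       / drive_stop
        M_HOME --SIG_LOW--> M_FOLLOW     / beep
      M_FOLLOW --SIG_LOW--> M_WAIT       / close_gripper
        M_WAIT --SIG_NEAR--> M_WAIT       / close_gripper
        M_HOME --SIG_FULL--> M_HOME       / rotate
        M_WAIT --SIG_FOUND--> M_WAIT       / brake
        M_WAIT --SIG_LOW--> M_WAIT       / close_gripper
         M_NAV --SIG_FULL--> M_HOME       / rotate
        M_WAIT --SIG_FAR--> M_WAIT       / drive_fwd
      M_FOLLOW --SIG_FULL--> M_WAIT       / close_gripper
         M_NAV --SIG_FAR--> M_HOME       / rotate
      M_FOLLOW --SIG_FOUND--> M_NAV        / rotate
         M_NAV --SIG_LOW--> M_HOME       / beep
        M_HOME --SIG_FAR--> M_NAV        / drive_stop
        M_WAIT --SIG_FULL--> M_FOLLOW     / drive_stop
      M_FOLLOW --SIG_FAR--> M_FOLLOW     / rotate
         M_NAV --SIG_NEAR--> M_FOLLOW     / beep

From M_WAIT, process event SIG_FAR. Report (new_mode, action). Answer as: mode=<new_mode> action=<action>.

mode=M_WAIT action=drive_fwd

current mode = M_WAIT; filter table to that mode:
  (M_WAIT, SIG_OK) → (M_FOLLOW, drive_stop)
  (M_WAIT, SIG_NEAR) → (M_WAIT, close_gripper)
  (M_WAIT, SIG_FOUND) → (M_WAIT, brake)
  (M_WAIT, SIG_LOW) → (M_WAIT, close_gripper)
  (M_WAIT, SIG_FAR) → (M_WAIT, drive_fwd)  ← event matches
  (M_WAIT, SIG_FULL) → (M_FOLLOW, drive_stop)
event = SIG_FAR selects (M_WAIT, drive_fwd)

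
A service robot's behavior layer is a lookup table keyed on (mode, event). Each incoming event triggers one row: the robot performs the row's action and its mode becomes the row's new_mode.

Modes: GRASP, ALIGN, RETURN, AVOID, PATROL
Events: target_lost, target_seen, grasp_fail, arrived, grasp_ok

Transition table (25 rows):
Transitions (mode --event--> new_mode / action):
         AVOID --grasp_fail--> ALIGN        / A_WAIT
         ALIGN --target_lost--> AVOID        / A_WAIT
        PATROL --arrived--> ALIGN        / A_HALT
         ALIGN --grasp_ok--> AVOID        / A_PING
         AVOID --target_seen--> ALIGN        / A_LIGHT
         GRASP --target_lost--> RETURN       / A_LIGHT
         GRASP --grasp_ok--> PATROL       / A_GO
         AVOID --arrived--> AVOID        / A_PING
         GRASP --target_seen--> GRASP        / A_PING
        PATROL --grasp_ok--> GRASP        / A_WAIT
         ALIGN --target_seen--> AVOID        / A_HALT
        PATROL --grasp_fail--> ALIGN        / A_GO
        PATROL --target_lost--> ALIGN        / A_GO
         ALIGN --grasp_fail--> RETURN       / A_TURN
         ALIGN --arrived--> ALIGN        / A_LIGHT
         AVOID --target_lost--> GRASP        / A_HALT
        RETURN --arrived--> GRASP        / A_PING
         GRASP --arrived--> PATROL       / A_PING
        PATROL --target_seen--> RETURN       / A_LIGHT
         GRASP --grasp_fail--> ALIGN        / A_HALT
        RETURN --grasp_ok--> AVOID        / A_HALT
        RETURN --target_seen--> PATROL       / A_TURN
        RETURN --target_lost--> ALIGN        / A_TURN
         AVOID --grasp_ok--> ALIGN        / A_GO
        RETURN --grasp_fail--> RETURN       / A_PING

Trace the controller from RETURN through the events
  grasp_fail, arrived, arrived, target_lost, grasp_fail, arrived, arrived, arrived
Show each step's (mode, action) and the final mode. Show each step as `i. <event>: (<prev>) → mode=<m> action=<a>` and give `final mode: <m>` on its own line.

1. grasp_fail: (RETURN) → mode=RETURN action=A_PING
2. arrived: (RETURN) → mode=GRASP action=A_PING
3. arrived: (GRASP) → mode=PATROL action=A_PING
4. target_lost: (PATROL) → mode=ALIGN action=A_GO
5. grasp_fail: (ALIGN) → mode=RETURN action=A_TURN
6. arrived: (RETURN) → mode=GRASP action=A_PING
7. arrived: (GRASP) → mode=PATROL action=A_PING
8. arrived: (PATROL) → mode=ALIGN action=A_HALT

final mode: ALIGN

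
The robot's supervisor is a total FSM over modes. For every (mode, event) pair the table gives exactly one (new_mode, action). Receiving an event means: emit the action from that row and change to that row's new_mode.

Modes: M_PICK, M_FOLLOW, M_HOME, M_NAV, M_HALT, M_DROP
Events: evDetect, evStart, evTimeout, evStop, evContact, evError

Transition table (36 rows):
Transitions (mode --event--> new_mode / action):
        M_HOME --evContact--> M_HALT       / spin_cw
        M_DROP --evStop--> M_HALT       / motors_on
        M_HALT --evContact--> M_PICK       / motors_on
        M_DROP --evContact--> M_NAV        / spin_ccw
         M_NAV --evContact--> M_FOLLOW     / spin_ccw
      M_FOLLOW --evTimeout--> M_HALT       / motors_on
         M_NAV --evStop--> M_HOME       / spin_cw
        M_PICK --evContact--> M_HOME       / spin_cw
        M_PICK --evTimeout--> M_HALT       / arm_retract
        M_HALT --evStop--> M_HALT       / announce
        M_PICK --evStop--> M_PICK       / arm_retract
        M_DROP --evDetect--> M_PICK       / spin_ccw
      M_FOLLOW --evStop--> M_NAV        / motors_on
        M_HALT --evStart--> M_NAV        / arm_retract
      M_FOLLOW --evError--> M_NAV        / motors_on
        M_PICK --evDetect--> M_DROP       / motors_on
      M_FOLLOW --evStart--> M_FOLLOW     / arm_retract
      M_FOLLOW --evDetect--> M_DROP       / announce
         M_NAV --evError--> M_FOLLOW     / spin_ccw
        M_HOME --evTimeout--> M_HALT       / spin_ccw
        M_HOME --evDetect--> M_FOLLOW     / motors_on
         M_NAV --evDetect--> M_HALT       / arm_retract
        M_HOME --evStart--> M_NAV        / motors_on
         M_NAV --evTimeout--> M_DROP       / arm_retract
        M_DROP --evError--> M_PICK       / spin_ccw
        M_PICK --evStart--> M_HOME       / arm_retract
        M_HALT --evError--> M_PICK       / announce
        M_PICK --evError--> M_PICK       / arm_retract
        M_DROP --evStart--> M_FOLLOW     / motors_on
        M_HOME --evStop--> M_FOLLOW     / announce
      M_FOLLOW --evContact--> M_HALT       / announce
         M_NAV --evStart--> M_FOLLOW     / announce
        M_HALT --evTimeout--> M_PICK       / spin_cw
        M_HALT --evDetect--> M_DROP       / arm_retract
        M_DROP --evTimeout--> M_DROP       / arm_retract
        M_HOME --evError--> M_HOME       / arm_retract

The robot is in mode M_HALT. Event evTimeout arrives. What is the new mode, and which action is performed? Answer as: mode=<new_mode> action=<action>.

mode=M_PICK action=spin_cw

current mode = M_HALT; filter table to that mode:
  (M_HALT, evContact) → (M_PICK, motors_on)
  (M_HALT, evStop) → (M_HALT, announce)
  (M_HALT, evStart) → (M_NAV, arm_retract)
  (M_HALT, evError) → (M_PICK, announce)
  (M_HALT, evTimeout) → (M_PICK, spin_cw)  ← event matches
  (M_HALT, evDetect) → (M_DROP, arm_retract)
event = evTimeout selects (M_PICK, spin_cw)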